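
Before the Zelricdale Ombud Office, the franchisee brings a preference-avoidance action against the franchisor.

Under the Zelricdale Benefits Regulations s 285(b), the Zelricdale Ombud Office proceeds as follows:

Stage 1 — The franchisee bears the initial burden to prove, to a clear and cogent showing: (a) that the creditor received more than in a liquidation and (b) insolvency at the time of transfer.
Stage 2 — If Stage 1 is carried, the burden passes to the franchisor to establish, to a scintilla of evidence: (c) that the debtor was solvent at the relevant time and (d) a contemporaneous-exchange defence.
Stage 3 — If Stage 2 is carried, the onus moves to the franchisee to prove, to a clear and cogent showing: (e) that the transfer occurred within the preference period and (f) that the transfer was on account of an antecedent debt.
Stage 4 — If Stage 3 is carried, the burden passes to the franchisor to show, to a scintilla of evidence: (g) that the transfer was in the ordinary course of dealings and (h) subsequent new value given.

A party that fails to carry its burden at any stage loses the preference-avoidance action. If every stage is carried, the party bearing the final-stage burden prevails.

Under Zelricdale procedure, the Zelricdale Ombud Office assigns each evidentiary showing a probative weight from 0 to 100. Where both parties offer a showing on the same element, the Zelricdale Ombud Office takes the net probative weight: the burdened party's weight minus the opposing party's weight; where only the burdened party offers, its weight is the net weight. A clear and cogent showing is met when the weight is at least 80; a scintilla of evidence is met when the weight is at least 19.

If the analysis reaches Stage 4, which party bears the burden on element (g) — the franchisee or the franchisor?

franchisor

Stage 4's rule assigns the burden to the franchisor (to a scintilla of evidence).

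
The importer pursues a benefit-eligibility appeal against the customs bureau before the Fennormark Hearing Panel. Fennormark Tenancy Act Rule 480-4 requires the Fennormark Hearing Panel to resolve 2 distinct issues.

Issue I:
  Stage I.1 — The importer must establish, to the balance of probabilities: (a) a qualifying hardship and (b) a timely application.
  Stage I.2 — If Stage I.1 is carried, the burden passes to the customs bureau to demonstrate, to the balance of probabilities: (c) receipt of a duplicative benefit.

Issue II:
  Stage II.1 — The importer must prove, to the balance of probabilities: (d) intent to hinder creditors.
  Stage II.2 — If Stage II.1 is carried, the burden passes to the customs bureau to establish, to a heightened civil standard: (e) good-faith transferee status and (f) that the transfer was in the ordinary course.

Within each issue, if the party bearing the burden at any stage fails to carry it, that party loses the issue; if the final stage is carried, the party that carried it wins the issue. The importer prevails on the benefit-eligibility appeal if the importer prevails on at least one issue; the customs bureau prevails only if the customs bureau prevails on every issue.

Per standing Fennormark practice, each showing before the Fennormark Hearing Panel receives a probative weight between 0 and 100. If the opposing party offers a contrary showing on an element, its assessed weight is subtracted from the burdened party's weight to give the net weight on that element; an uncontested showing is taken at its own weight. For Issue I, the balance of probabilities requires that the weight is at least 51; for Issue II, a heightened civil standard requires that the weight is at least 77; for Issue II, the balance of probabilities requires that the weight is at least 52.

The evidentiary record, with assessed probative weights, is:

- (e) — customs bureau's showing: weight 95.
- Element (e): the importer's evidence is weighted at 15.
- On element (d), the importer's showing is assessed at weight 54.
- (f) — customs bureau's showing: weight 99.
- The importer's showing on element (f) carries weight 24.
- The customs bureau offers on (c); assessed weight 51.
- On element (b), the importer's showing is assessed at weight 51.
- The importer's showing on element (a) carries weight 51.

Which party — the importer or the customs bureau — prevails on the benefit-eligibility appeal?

— Issue I —
Stage I.1 (importer, the balance of probabilities, weight is at least 51): (a) 51 ≥ 51 — meets; (b) 51 ≥ 51 — meets.
  The importer carries Stage I.1; the customs bureau now bears the burden.
Stage I.2 (customs bureau, the balance of probabilities, weight is at least 51): (c) 51 ≥ 51 — meets.
  All elements met at the final stage.
All stages carried — the customs bureau prevails on this issue.
— Issue II —
Stage II.1 — burden on importer; standard: the balance of probabilities (weight is at least 52).
    (d): 54 ≥ 52 [met]
  Stage II.1 is satisfied; the onus moves to the customs bureau.
Stage II.2 — burden on customs bureau; standard: a heightened civil standard (weight is at least 77).
    (e): 95 − 15 = 80 ≥ 77 [met]
    (f): 99 − 24 = 75 < 77 [not met]
  Not every element is met, so the customs bureau fails to carry Stage II.2.
So the importer prevails on this issue.
Per-issue: Issue I → customs bureau; Issue II → importer. The importer must prevail on at least one issue; overall, the importer prevails.

importer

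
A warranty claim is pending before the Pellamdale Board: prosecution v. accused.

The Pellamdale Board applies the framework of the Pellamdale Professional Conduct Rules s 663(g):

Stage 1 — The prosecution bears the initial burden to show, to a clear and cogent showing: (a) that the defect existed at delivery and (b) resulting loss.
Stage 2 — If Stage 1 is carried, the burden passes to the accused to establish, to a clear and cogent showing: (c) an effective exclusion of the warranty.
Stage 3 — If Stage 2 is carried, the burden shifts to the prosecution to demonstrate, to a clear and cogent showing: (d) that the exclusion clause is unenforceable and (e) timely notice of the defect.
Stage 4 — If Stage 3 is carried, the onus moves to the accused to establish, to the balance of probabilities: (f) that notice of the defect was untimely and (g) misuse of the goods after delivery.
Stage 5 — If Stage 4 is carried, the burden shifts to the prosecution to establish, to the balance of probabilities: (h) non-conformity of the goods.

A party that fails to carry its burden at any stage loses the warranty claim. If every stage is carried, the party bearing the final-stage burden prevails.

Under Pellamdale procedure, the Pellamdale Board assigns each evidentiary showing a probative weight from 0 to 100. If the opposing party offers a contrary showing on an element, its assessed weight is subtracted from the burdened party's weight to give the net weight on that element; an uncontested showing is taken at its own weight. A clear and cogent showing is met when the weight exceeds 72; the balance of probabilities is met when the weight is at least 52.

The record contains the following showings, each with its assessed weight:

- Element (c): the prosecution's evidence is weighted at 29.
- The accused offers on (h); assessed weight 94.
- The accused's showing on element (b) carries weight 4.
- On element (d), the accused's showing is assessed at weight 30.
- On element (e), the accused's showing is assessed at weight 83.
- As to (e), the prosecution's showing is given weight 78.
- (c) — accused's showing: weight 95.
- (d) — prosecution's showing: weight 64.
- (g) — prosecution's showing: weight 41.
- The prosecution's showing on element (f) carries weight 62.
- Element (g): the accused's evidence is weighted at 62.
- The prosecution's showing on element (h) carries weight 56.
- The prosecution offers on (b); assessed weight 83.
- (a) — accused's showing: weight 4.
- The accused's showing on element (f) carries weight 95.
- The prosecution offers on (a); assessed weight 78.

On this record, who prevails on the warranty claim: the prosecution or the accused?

prosecution

At Stage 1 the prosecution must meet a clear and cogent showing (weight exceeds 72): on (a) the weight is 78 less the opposing 4 gives net 74, which does exceed 72, so (a) meets the standard; on (b) the weight is 83 less the opposing 4 gives net 79, which does exceed 72, so (b) meets the standard.
  All elements met. The burden passes to the accused.
At Stage 2 the accused must meet a clear and cogent showing (weight exceeds 72): on (c) the weight is 95 less the opposing 29 gives net 66, which does not exceed 72, so (c) does not meet the standard.
  Not every element is met, so the accused fails to carry Stage 2.
So the prosecution prevails.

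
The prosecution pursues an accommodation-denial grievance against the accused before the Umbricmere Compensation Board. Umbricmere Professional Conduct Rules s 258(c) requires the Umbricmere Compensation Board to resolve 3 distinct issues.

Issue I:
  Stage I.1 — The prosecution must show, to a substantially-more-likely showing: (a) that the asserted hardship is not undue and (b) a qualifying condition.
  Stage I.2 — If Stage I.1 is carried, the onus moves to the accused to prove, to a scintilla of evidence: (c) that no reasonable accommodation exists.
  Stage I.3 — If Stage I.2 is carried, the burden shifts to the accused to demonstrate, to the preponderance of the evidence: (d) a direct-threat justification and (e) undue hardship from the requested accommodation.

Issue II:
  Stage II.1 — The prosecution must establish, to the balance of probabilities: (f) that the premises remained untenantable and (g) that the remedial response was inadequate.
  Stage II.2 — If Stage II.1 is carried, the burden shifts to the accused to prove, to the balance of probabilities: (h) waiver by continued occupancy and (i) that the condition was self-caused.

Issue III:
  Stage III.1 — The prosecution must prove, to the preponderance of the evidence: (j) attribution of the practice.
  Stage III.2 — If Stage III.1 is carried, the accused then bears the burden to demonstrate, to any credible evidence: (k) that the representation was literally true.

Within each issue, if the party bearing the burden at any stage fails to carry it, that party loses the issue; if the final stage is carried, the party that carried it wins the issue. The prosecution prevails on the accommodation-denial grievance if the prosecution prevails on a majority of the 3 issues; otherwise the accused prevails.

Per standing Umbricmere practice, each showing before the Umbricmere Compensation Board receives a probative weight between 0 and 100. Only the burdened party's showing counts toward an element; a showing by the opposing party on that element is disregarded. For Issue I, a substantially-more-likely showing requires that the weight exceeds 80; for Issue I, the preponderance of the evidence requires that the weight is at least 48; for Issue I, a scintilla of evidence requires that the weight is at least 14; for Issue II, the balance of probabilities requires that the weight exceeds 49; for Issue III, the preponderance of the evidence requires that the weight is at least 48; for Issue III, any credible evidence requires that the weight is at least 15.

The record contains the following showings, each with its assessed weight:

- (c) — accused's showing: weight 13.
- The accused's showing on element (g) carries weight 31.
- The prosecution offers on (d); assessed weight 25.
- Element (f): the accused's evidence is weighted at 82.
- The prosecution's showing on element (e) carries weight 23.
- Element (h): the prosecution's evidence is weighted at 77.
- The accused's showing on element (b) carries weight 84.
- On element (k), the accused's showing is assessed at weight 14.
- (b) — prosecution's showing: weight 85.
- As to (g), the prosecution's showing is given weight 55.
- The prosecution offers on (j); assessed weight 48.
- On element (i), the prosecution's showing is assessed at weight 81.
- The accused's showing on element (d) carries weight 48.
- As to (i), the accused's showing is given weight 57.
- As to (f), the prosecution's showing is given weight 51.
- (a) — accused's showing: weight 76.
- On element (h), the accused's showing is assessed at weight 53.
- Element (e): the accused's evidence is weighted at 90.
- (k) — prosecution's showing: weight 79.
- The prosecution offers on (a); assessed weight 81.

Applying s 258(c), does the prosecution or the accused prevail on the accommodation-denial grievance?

prosecution

— Issue I —
Stage I.1 (prosecution, a substantially-more-likely showing, weight exceeds 80): (a) 81 (accused's 76 disregarded) > 80 — meets; (b) 85 (accused's 84 disregarded) > 80 — meets.
  The prosecution carries Stage I.1; the accused now bears the burden.
Stage I.2 (accused, a scintilla of evidence, weight is at least 14): (c) 13 < 14 — fails.
  Not every element is met, so the accused fails to carry Stage I.2.
The prosecution prevails on this issue.
— Issue II —
Stage II.1 — burden on prosecution; standard: the balance of probabilities (weight exceeds 49).
    (f): 51 (accused's 82 disregarded) > 49 [met]
    (g): 55 (accused's 31 disregarded) > 49 [met]
  All elements met. The burden passes to the accused.
Stage II.2 — burden on accused; standard: the balance of probabilities (weight exceeds 49).
    (h): 53 (prosecution's 77 disregarded) > 49 [met]
    (i): 57 (prosecution's 81 disregarded) > 49 [met]
  Stage II.2 carried; the final stage is satisfied.
With every stage satisfied, the accused prevails on this issue.
— Issue III —
Stage III.1 (prosecution, the preponderance of the evidence, weight is at least 48): (j) 48 ≥ 48 — meets.
  Stage III.1 carried; the burden shifts to the accused.
Stage III.2 (accused, any credible evidence, weight is at least 15): (k) 14 (prosecution's 79 disregarded) < 15 — fails.
  Not every element is met, so the accused fails to carry Stage III.2.
The prosecution prevails on this issue.
Per-issue: Issue I → prosecution; Issue II → accused; Issue III → prosecution. The prosecution must prevail on a majority of issues; overall, the prosecution prevails.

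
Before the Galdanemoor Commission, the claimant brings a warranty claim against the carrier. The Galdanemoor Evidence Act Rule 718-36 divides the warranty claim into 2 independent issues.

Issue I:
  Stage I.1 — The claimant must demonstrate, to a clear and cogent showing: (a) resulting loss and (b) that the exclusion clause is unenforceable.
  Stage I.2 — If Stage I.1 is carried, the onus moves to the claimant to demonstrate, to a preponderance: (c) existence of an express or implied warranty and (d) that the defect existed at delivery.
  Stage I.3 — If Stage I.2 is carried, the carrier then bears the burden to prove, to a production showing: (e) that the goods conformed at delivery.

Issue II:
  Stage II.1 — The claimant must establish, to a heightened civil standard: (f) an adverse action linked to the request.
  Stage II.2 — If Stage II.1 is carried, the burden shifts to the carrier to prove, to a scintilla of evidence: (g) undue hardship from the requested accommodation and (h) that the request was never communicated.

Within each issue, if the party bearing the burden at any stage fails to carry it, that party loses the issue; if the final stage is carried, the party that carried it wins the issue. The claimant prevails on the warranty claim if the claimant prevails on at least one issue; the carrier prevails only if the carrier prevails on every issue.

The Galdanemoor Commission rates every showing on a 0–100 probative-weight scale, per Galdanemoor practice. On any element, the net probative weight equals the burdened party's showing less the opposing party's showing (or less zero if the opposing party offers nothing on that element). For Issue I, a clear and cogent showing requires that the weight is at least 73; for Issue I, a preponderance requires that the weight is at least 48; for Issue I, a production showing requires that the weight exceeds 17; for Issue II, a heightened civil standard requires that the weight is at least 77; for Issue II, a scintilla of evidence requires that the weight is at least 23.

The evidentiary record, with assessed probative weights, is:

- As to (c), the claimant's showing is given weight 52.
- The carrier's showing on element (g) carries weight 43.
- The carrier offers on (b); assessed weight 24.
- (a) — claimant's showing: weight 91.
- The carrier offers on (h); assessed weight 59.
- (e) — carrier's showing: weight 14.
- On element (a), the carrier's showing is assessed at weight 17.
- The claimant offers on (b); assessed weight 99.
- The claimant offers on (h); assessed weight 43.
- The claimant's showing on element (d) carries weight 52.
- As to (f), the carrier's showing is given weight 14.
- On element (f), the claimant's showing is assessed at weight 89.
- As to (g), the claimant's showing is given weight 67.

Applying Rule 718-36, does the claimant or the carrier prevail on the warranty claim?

— Issue I —
Stage I.1 — burden on claimant; standard: a clear and cogent showing (weight is at least 73).
    (a): 91 − 17 = 74 ≥ 73 [met]
    (b): 99 − 24 = 75 ≥ 73 [met]
  Stage I.1 carried; the burden remains with the claimant.
Stage I.2 — burden on claimant; standard: a preponderance (weight is at least 48).
    (c): 52 ≥ 48 [met]
    (d): 52 ≥ 48 [met]
  The claimant carries Stage I.2; the carrier now bears the burden.
Stage I.3 — burden on carrier; standard: a production showing (weight exceeds 17).
    (e): 14 ≤ 17 [not met]
  Not every element is met, so the carrier fails to carry Stage I.3.
So the claimant prevails on this issue.
— Issue II —
At Stage II.1 the claimant must meet a heightened civil standard (weight is at least 77): on (f) the weight is 89 less the opposing 14 gives net 75, < 77, so (f) does not meet the standard.
  The claimant does not carry Stage II.1.
The carrier prevails on this issue.
Per-issue: Issue I → claimant; Issue II → carrier. The claimant must prevail on at least one issue; overall, the claimant prevails.

claimant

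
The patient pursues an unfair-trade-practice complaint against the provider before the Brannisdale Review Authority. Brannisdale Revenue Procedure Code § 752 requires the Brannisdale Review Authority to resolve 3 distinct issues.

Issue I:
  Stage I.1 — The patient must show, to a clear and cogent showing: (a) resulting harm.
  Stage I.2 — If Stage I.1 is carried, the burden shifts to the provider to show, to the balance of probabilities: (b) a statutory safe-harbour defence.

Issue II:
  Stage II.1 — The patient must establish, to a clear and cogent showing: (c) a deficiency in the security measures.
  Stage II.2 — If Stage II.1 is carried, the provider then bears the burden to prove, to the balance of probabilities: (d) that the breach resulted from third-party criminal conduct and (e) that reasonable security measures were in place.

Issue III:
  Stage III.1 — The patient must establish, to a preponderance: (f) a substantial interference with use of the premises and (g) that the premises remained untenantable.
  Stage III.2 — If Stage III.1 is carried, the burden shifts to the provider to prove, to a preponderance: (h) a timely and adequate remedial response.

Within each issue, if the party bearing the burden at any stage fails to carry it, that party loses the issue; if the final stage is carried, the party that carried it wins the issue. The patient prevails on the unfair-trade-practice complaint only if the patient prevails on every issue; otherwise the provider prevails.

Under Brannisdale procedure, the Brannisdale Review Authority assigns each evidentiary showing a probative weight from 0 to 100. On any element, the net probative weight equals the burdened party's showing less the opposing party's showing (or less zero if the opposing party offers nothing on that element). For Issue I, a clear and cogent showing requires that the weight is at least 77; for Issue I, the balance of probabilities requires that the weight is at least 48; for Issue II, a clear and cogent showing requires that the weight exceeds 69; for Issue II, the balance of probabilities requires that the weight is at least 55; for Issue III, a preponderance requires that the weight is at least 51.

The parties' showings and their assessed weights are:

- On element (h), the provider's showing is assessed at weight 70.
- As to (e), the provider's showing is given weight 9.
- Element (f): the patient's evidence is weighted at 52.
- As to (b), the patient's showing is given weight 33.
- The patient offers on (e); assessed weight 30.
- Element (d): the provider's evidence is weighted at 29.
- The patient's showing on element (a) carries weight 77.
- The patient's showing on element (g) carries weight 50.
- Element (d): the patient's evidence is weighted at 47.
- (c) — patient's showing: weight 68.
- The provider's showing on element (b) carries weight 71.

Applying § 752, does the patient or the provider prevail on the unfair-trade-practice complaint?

provider

— Issue I —
Stage I.1 (patient, a clear and cogent showing, weight is at least 77): (a) 77 ≥ 77 — meets.
  Stage I.1 carried; the burden shifts to the provider.
Stage I.2 (provider, the balance of probabilities, weight is at least 48): (b) net 71−33=38 < 48 — fails.
  Not every element is met, so the provider fails to carry Stage I.2.
The analysis ends at Stage I.2; the patient prevails on this issue.
— Issue II —
At Stage II.1 the patient must meet a clear and cogent showing (weight exceeds 69): on (c) the weight is 68, ≤ 69, so (c) does not meet the standard.
  The patient does not carry Stage II.1.
The analysis ends at Stage II.1; the provider prevails on this issue.
— Issue III —
Stage III.1 (patient, a preponderance, weight is at least 51): (f) 52 ≥ 51 — meets; (g) 50 < 51 — fails.
  Not every element is met, so the patient fails to carry Stage III.1.
The analysis ends at Stage III.1; the provider prevails on this issue.
Per-issue: Issue I → patient; Issue II → provider; Issue III → provider. The patient must prevail on every issue; overall, the provider prevails.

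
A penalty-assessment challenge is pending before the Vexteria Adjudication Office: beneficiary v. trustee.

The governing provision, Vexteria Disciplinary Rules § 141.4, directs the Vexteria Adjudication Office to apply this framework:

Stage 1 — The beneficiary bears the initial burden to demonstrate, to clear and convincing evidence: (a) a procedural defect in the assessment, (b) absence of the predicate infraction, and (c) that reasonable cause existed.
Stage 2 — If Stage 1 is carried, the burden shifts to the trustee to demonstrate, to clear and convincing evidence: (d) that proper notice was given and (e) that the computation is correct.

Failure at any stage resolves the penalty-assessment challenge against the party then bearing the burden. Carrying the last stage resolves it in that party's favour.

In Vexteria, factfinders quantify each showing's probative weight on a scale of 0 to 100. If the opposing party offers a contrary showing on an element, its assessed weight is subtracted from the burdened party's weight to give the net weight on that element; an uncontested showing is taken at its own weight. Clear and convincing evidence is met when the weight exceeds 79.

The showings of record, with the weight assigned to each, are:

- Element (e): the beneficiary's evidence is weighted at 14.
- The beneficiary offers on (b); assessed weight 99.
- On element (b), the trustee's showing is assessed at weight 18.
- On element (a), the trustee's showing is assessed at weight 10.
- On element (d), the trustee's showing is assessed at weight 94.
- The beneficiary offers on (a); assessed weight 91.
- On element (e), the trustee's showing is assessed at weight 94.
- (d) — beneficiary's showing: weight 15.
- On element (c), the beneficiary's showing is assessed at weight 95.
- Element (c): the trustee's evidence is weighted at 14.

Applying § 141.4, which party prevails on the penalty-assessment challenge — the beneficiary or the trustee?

At Stage 1 the beneficiary must meet clear and convincing evidence (weight exceeds 79): on (a) the weight is 91 less the opposing 10 gives net 81, > 79, so (a) meets the standard; on (b) the weight is 99 less the opposing 18 gives net 81, > 79, so (b) meets the standard; on (c) the weight is 95 less the opposing 14 gives net 81, which does exceed 79, so (c) meets the standard.
  All elements met. The burden passes to the trustee.
At Stage 2 the trustee must meet clear and convincing evidence (weight exceeds 79): on (d) the weight is 94 less the opposing 15 gives net 79, ≤ 79, so (d) does not meet the standard; on (e) the weight is 94 less the opposing 14 gives net 80, > 79, so (e) meets the standard.
  The trustee does not carry Stage 2.
So the beneficiary prevails.

beneficiary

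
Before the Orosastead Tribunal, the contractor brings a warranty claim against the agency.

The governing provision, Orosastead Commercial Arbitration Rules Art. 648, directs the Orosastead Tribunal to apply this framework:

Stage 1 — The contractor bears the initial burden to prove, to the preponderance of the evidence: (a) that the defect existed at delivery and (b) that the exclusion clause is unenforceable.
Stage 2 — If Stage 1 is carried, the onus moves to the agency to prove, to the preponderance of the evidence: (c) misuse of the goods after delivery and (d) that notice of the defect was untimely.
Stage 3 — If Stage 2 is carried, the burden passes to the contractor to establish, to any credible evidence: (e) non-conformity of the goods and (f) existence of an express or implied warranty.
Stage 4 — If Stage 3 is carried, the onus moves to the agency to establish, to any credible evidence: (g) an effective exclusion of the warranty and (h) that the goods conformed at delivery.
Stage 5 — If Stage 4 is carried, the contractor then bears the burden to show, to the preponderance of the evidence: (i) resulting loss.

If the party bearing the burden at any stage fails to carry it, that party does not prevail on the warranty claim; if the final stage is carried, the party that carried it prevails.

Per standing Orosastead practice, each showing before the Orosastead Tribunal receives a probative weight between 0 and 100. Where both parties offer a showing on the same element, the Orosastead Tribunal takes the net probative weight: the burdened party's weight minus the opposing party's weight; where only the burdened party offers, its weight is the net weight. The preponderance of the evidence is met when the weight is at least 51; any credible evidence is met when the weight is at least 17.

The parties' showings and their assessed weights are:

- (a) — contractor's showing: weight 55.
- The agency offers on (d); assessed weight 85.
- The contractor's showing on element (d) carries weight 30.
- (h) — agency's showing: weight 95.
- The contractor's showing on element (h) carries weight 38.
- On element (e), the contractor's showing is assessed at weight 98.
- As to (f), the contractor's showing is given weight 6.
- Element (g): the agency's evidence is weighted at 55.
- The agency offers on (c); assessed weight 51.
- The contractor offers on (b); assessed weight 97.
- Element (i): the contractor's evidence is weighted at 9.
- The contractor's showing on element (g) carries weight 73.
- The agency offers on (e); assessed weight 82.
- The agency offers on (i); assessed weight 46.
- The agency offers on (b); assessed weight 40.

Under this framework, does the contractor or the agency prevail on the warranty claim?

Stage 1 (contractor, the preponderance of the evidence, weight is at least 51): (a) 55 ≥ 51 — meets; (b) net 97−40=57 ≥ 51 — meets.
  The contractor carries Stage 1; the agency now bears the burden.
Stage 2 (agency, the preponderance of the evidence, weight is at least 51): (c) 51 ≥ 51 — meets; (d) net 85−30=55 ≥ 51 — meets.
  Stage 2 carried; the burden shifts to the contractor.
Stage 3 (contractor, any credible evidence, weight is at least 17): (e) net 98−82=16 < 17 — fails; (f) 6 < 17 — fails.
  Not every element is met, so the contractor fails to carry Stage 3.
So the agency prevails.

agency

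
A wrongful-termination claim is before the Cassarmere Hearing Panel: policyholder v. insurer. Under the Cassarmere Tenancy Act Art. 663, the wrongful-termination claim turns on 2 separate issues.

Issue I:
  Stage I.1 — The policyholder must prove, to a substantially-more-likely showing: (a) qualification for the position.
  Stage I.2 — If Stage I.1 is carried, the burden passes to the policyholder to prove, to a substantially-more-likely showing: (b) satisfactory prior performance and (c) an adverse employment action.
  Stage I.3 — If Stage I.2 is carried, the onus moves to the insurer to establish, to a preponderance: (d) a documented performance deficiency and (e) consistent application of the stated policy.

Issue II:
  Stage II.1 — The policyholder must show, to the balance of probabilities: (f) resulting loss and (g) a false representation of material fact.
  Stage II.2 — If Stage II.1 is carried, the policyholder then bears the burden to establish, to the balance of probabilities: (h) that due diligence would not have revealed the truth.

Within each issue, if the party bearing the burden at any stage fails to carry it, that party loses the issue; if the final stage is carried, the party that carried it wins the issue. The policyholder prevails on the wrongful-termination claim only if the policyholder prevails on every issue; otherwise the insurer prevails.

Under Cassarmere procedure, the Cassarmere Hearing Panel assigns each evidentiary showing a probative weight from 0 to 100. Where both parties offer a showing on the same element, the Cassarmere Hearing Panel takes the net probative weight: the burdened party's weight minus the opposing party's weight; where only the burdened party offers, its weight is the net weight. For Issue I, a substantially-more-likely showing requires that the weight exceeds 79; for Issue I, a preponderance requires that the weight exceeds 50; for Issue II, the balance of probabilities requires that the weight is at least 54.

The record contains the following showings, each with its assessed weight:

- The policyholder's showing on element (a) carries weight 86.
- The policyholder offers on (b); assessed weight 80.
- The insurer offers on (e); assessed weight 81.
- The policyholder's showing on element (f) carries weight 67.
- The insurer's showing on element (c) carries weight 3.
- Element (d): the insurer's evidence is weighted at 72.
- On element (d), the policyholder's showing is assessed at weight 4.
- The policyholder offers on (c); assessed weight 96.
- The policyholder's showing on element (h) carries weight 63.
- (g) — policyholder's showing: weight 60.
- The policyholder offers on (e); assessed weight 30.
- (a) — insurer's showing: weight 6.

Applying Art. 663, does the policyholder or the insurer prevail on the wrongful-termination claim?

— Issue I —
Stage I.1 (policyholder, a substantially-more-likely showing, weight exceeds 79): (a) net 86−6=80 > 79 — meets.
  Stage I.1 is satisfied; the policyholder continues to bear the burden.
Stage I.2 (policyholder, a substantially-more-likely showing, weight exceeds 79): (b) 80 > 79 — meets; (c) net 96−3=93 > 79 — meets.
  Stage I.2 carried; the burden shifts to the insurer.
Stage I.3 (insurer, a preponderance, weight exceeds 50): (d) net 72−4=68 > 50 — meets; (e) net 81−30=51 > 50 — meets.
  The insurer carries the last stage.
All stages carried — the insurer prevails on this issue.
— Issue II —
Stage II.1 — burden on policyholder; standard: the balance of probabilities (weight is at least 54).
    (f): 67 ≥ 54 [met]
    (g): 60 ≥ 54 [met]
  Stage II.1 carried; the burden remains with the policyholder.
Stage II.2 — burden on policyholder; standard: the balance of probabilities (weight is at least 54).
    (h): 63 ≥ 54 [met]
  All elements met at the final stage.
Every stage carried; the policyholder prevails on this issue.
Per-issue: Issue I → insurer; Issue II → policyholder. The policyholder must prevail on every issue; overall, the insurer prevails.

insurer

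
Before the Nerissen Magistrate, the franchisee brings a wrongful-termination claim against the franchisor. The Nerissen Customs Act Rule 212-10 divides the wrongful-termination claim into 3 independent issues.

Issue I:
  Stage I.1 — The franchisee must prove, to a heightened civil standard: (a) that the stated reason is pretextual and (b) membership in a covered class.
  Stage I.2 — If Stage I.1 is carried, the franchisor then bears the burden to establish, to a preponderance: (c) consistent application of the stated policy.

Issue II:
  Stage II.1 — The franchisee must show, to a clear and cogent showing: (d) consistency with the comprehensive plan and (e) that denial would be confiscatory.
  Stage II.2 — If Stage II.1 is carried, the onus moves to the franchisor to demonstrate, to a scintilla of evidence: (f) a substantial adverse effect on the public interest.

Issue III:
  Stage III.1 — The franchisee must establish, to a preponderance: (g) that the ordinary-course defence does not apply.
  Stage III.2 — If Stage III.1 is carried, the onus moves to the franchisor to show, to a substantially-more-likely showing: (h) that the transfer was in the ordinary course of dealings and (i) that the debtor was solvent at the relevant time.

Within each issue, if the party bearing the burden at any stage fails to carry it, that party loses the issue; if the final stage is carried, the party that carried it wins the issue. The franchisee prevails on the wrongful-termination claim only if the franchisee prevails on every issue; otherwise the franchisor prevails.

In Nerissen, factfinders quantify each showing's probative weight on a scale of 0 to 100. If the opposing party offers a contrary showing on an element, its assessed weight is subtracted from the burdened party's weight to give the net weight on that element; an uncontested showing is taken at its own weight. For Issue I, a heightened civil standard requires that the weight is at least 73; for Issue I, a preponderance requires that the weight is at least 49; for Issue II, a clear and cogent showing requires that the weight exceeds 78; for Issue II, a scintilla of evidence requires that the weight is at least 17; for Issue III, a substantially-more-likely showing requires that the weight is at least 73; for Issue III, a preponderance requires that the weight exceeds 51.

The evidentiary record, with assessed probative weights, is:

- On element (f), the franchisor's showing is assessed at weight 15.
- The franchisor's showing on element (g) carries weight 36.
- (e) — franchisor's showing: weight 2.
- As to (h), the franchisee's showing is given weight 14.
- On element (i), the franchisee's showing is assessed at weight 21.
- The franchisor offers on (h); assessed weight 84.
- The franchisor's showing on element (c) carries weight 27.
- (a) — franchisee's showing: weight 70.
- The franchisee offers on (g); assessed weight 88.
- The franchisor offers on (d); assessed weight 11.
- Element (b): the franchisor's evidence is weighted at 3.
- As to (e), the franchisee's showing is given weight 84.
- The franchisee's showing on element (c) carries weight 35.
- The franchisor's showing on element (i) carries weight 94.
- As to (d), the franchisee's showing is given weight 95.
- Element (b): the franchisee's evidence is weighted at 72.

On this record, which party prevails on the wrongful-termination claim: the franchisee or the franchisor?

franchisor

— Issue I —
At Stage I.1 the franchisee must meet a heightened civil standard (weight is at least 73): on (a) the weight is 70, < 73, so (a) does not meet the standard; on (b) the weight is 72 less the opposing 3 gives net 69, which does not reach 73, so (b) does not meet the standard.
  The franchisee does not carry Stage I.1.
The franchisor prevails on this issue.
— Issue II —
Stage II.1 (franchisee, a clear and cogent showing, weight exceeds 78): (d) net 95−11=84 > 78 — meets; (e) net 84−2=82 > 78 — meets.
  Stage II.1 carried; the burden shifts to the franchisor.
Stage II.2 (franchisor, a scintilla of evidence, weight is at least 17): (f) 15 < 17 — fails.
  The franchisor does not carry Stage II.2.
So the franchisee prevails on this issue.
— Issue III —
Stage III.1 (franchisee, a preponderance, weight exceeds 51): (g) net 88−36=52 > 51 — meets.
  Stage III.1 is satisfied; the onus moves to the franchisor.
Stage III.2 (franchisor, a substantially-more-likely showing, weight is at least 73): (h) net 84−14=70 < 73 — fails; (i) net 94−21=73 ≥ 73 — meets.
  Not every element is met, so the franchisor fails to carry Stage III.2.
The franchisee prevails on this issue.
Per-issue: Issue I → franchisor; Issue II → franchisee; Issue III → franchisee. The franchisee must prevail on every issue; overall, the franchisor prevails.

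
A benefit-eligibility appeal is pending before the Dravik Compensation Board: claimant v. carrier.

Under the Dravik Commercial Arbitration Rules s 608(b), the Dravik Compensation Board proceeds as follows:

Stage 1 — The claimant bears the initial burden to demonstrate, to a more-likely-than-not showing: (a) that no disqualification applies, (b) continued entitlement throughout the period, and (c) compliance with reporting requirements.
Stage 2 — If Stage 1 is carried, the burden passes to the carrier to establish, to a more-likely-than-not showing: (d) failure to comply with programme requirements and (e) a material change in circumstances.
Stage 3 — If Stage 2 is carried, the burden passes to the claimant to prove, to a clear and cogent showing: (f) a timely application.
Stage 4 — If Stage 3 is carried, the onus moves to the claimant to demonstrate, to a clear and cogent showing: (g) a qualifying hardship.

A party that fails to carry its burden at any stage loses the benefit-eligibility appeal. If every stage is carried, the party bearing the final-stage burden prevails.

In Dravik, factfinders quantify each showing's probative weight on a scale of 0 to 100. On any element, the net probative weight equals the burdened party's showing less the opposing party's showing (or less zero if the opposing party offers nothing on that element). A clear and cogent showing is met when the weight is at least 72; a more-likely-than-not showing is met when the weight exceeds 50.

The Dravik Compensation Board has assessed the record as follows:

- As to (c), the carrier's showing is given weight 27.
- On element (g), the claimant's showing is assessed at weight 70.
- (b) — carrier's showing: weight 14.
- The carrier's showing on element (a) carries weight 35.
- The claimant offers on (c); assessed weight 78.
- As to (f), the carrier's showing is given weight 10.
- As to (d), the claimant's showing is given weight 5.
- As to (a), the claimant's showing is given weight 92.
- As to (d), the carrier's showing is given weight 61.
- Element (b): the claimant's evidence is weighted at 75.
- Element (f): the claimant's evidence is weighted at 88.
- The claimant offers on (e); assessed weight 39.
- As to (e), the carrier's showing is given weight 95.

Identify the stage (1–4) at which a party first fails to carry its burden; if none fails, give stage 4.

Stage 1 (claimant, a more-likely-than-not showing, weight exceeds 50): (a) net 92−35=57 > 50 — meets; (b) net 75−14=61 > 50 — meets; (c) net 78−27=51 > 50 — meets.
  All elements met. The burden passes to the carrier.
Stage 2 (carrier, a more-likely-than-not showing, weight exceeds 50): (d) net 61−5=56 > 50 — meets; (e) net 95−39=56 > 50 — meets.
  Stage 2 carried; the burden shifts to the claimant.
Stage 3 (claimant, a clear and cogent showing, weight is at least 72): (f) net 88−10=78 ≥ 72 — meets.
  All elements met. The claimant retains the burden for Stage 4.
Stage 4 (claimant, a clear and cogent showing, weight is at least 72): (g) 70 < 72 — fails.
  Not every element is met, so the claimant fails to carry Stage 4.
The carrier prevails.

stage 4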